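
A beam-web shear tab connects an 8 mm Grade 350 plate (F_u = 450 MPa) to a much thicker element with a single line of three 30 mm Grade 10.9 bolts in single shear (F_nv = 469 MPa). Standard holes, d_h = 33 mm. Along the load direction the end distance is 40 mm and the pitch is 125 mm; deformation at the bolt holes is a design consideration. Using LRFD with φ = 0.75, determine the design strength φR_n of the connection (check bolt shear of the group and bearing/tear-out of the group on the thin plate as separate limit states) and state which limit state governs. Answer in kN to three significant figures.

465 kN (bearing governs)

Bolt shear: A_b = π·30²/4 = 706.9 mm²; R_n = 469 × 706.9 × 3 × 1 / 1000 = 994.5 kN → 0.75 × 994.5 = 746 kN.
Bearing (1.2 l_c t F_u ≤ 2.4 d t F_u): upper limit = 2.4·30·8·450 / 1000 = 259.2 kN.
  Edge l_c = 40 − 33/2 = 23.5 → r_n = 101.5 kN; interior l_c = 125 − 33 = 92 → r_n = 259.2 kN.
  R_n,bearing = 1·101.5 + 2·259.2 = 619.9 kN → 0.75 × 619.9 = 465 kN.
Bearing governs: 465 kN.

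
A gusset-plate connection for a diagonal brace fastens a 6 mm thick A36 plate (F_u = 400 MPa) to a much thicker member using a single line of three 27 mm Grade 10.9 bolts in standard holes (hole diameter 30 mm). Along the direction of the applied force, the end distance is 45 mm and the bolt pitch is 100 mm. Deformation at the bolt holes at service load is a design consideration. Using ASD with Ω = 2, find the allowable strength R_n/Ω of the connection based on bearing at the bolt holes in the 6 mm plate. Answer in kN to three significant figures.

Per bolt r_n = 1.2 l_c t F_u ≤ 2.4 d t F_u; upper limit = 2.4 × 27 × 6 × 400 / 1000 = 155.5 kN.
Edge bolt: l_c = 45 − 30/2 = 30 mm → 1.2 × 30 × 6 × 400 / 1000 = 86.4 → r_n = 86.4 kN.
Interior bolts: l_c = 100 − 30 = 70 mm → 1.2 × 70 × 6 × 400 / 1000 = 201.6 → r_n = 155.5 kN.
R_n = 1 × 86.4 + 2 × 155.5 = 397.4 kN.
Allowable strength R_n/Ω = 397.4 / 2 = 199 kN.

199 kN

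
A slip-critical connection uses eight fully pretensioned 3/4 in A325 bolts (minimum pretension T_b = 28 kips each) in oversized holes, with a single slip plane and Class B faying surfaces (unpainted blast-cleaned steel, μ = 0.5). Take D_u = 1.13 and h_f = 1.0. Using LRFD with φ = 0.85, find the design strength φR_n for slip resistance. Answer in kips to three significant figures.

R_n = μ · D_u · h_f · T_b · n_s · n_b = 0.5 × 1.13 × 1.0 × 28 × 1 × 8 = 126.6 kips.
Design strength φR_n = 0.85 × 126.6 = 108 kips.

108 kips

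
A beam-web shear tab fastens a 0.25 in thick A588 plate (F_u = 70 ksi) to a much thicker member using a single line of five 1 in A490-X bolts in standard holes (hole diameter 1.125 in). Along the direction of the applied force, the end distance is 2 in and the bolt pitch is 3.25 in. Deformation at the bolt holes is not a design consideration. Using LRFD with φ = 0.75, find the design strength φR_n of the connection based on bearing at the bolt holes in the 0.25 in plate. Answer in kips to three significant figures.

186 kips

Per bolt r_n = 1.5 l_c t F_u ≤ 3.0 d t F_u; upper limit = 3.0 × 1 × 0.25 × 70 = 52.5 kips.
Edge bolt: l_c = 2 − 1.125/2 = 1.438 in → 1.5 × 1.438 × 0.25 × 70 = 37.73 → r_n = 37.73 kips.
Interior bolts: l_c = 3.25 − 1.125 = 2.125 in → 1.5 × 2.125 × 0.25 × 70 = 55.78 → r_n = 52.5 kips.
R_n = 1 × 37.73 + 4 × 52.5 = 247.7 kips.
Design strength φR_n = 0.75 × 247.7 = 186 kips.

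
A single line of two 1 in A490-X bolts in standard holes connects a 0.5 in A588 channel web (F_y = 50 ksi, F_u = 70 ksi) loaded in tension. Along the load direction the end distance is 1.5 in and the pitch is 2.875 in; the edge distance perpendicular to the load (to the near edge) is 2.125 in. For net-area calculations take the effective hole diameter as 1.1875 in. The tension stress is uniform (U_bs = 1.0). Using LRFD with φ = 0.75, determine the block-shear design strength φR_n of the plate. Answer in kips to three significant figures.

Shear plane L_v = 1.5 + 1·2.875 = 4.375 in; A_gv = 4.375 × 0.5 = 2.188 in².
A_nv = (4.375 − 1.5·1.1875) × 0.5 = 1.297 in².
A_nt = (2.125 − 0.5·1.1875) × 0.5 = 0.7656 in².
0.6 F_u A_nv = 54.47 kips; 0.6 F_y A_gv = 65.62 kips → shear rupture governs the shear term.
R_n = 54.47 + 1.0 × 70 × 0.7656 = 108.1 kips.
Design strength φR_n = 0.75 × 108.1 = 81 kips.

81 kips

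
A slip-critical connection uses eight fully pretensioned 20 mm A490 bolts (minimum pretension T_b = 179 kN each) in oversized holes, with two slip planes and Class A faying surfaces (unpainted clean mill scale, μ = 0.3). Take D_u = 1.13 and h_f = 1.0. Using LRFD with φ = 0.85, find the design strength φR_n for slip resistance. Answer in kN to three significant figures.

825 kN

R_n = μ · D_u · h_f · T_b · n_s · n_b = 0.3 × 1.13 × 1.0 × 179 × 2 × 8 = 970.9 kN.
Design strength φR_n = 0.85 × 970.9 = 825 kN.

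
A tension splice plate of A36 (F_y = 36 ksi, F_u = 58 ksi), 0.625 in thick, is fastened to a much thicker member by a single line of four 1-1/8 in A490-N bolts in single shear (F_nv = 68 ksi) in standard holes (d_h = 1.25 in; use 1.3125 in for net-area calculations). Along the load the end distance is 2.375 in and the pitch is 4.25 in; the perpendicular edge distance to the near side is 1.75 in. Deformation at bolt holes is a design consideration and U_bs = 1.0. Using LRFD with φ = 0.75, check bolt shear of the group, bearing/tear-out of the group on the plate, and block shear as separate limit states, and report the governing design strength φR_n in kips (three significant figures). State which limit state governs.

183 kips (block shear governs)

Bolt shear: A_b = π·1.125²/4 = 0.994 in²; R_n = 68 × 0.994 × 4 × 1 = 270.4 kips → 0.75 × 270.4 = 203 kips.
Bearing: edge l_c = 1.75, r_n = 76.12 kips; interior l_c = 3, r_n = 97.87 kips; R_n = 76.12 + 3·97.87 = 369.7 kips → 277 kips.
Block shear: A_gv = 9.453, A_nv = 6.582, A_nt = 0.6836 in²; R_n = min(0.6F_uA_nv, 0.6F_yA_gv) + U_bs·F_u·A_nt = 243.8 kips → 183 kips.
Block shear governs: 183 kips.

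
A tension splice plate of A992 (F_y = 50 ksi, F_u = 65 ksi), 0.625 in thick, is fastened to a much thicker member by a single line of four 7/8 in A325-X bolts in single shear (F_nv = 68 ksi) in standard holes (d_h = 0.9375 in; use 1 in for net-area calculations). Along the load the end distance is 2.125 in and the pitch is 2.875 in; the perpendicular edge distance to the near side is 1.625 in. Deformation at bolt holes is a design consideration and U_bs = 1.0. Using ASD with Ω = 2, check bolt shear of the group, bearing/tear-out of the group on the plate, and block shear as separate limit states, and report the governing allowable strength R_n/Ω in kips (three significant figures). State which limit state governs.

81.8 kips (bolt shear governs)

Bolt shear: A_b = π·0.875²/4 = 0.6013 in²; R_n = 68 × 0.6013 × 4 × 1 = 163.6 kips → 163.6 / 2 = 81.8 kips.
Bearing: edge l_c = 1.656, r_n = 80.74 kips; interior l_c = 1.938, r_n = 85.31 kips; R_n = 80.74 + 3·85.31 = 336.7 kips → 168 kips.
Block shear: A_gv = 6.719, A_nv = 4.531, A_nt = 0.7031 in²; R_n = min(0.6F_uA_nv, 0.6F_yA_gv) + U_bs·F_u·A_nt = 222.4 kips → 111 kips.
Bolt shear governs: 81.8 kips.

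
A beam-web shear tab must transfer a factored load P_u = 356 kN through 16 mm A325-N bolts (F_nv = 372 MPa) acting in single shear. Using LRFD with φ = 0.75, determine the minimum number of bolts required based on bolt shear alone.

7 bolts

A_b = π·16²/4 = 201.1 mm².
Per-bolt design strength φR_n = 0.75 × 372 × 201.1 × 1 / 1000 = 56.1 kN.
n ≥ 356 / 56.1 = 6.346 → use 7 bolts.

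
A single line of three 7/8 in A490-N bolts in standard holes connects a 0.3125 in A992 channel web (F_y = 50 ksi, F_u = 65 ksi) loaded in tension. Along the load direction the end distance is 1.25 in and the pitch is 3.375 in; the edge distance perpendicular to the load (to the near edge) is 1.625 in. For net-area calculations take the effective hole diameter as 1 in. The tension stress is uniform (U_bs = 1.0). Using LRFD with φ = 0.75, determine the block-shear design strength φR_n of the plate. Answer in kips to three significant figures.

Shear plane L_v = 1.25 + 2·3.375 = 8 in; A_gv = 8 × 0.3125 = 2.5 in².
A_nv = (8 − 2.5·1) × 0.3125 = 1.719 in².
A_nt = (1.625 − 0.5·1) × 0.3125 = 0.3516 in².
0.6 F_u A_nv = 67.03 kips; 0.6 F_y A_gv = 75 kips → shear rupture governs the shear term.
R_n = 67.03 + 1.0 × 65 × 0.3516 = 89.88 kips.
Design strength φR_n = 0.75 × 89.88 = 67.4 kips.

67.4 kips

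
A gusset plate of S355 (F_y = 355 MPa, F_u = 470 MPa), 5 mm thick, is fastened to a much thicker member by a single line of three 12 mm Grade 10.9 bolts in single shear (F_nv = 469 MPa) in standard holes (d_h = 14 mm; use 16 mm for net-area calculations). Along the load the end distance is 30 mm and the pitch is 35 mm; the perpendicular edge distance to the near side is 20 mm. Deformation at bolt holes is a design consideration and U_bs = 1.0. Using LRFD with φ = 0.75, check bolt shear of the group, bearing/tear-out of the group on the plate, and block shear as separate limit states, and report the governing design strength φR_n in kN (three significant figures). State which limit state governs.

Bolt shear: A_b = π·12²/4 = 113.1 mm²; R_n = 469 × 113.1 × 3 × 1 / 1000 = 159.1 kN → 0.75 × 159.1 = 119 kN.
Bearing: edge l_c = 23, r_n = 64.86 kN; interior l_c = 21, r_n = 59.22 kN; R_n = 64.86 + 2·59.22 = 183.3 kN → 137 kN.
Block shear: A_gv = 500, A_nv = 300, A_nt = 60 mm²; R_n = min(0.6F_uA_nv, 0.6F_yA_gv) + U_bs·F_u·A_nt = 112.8 kN → 84.6 kN.
Block shear governs: 84.6 kN.

84.6 kN (block shear governs)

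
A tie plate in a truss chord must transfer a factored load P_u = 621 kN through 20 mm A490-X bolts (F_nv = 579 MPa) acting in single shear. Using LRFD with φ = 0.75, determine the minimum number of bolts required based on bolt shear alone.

5 bolts

A_b = π·20²/4 = 314.2 mm².
Per-bolt design strength φR_n = 0.75 × 579 × 314.2 × 1 / 1000 = 136.4 kN.
n ≥ 621 / 136.4 = 4.552 → use 5 bolts.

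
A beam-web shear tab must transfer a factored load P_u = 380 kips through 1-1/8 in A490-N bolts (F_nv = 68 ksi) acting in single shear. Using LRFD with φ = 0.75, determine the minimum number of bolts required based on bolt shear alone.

A_b = π·1.125²/4 = 0.994 in².
Per-bolt design strength φR_n = 0.75 × 68 × 0.994 × 1 = 50.69 kips.
n ≥ 380 / 50.69 = 7.496 → use 8 bolts.

8 bolts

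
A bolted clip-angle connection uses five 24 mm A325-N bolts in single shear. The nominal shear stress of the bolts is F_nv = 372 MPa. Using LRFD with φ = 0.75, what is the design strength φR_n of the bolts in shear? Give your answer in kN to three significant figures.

631 kN

A_b = π × 24² / 4 = 452.4 mm².
R_n = F_nv · A_b · n · n_s = 372 × 452.4 × 5 × 1 / 1000 = 841.4 kN.
Design strength φR_n = 0.75 × 841.4 = 631 kN.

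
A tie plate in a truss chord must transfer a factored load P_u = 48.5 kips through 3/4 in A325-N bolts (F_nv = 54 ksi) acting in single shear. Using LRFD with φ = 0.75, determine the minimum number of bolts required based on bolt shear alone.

A_b = π·0.75²/4 = 0.4418 in².
Per-bolt design strength φR_n = 0.75 × 54 × 0.4418 × 1 = 17.89 kips.
n ≥ 48.5 / 17.89 = 2.711 → use 3 bolts.

3 bolts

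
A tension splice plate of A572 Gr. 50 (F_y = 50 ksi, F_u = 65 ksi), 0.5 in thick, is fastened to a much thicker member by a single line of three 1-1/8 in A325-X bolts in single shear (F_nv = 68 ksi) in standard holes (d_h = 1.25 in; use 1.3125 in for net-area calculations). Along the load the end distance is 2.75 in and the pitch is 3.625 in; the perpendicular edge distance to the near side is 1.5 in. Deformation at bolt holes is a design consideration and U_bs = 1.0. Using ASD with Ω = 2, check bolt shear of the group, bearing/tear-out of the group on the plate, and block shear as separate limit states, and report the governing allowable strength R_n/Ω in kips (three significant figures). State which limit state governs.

Bolt shear: A_b = π·1.125²/4 = 0.994 in²; R_n = 68 × 0.994 × 3 × 1 = 202.8 kips → 202.8 / 2 = 101 kips.
Bearing: edge l_c = 2.125, r_n = 82.88 kips; interior l_c = 2.375, r_n = 87.75 kips; R_n = 82.88 + 2·87.75 = 258.4 kips → 129 kips.
Block shear: A_gv = 5, A_nv = 3.359, A_nt = 0.4219 in²; R_n = min(0.6F_uA_nv, 0.6F_yA_gv) + U_bs·F_u·A_nt = 158.4 kips → 79.2 kips.
Block shear governs: 79.2 kips.

79.2 kips (block shear governs)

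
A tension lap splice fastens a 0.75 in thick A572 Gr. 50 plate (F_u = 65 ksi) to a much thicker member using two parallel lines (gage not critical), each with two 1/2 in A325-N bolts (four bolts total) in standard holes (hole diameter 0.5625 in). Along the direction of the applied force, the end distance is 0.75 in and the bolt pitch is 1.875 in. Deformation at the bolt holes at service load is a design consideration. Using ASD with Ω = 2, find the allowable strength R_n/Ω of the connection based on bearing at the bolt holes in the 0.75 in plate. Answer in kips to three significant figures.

Per bolt r_n = 1.2 l_c t F_u ≤ 2.4 d t F_u; upper limit = 2.4 × 0.5 × 0.75 × 65 = 58.5 kips.
Edge bolt: l_c = 0.75 − 0.5625/2 = 0.4688 in → 1.2 × 0.4688 × 0.75 × 65 = 27.42 → r_n = 27.42 kips.
Interior bolts: l_c = 1.875 − 0.5625 = 1.312 in → 1.2 × 1.312 × 0.75 × 65 = 76.78 → r_n = 58.5 kips.
R_n = 2 × 27.42 + 2 × 58.5 = 171.8 kips.
Allowable strength R_n/Ω = 171.8 / 2 = 85.9 kips.

85.9 kips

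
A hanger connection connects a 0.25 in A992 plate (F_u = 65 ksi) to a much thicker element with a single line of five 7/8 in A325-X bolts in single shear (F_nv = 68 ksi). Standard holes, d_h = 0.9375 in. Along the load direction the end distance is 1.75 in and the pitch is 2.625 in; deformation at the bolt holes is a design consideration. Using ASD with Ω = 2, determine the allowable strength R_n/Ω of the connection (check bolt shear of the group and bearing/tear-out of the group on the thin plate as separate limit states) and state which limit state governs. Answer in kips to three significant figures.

Bolt shear: A_b = π·0.875²/4 = 0.6013 in²; R_n = 68 × 0.6013 × 5 × 1 = 204.4 kips → 204.4 / 2 = 102 kips.
Bearing (1.2 l_c t F_u ≤ 2.4 d t F_u): upper limit = 2.4·0.875·0.25·65 = 34.12 kips.
  Edge l_c = 1.75 − 0.9375/2 = 1.281 → r_n = 24.98 kips; interior l_c = 2.625 − 0.9375 = 1.688 → r_n = 32.91 kips.
  R_n,bearing = 1·24.98 + 4·32.91 = 156.6 kips → 156.6 / 2 = 78.3 kips.
Bearing governs: 78.3 kips.

78.3 kips (bearing governs)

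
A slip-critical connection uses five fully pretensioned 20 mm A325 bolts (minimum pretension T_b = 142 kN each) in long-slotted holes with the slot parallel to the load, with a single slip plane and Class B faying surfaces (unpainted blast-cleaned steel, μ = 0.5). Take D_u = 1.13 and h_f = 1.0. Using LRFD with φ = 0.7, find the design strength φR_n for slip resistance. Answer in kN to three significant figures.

R_n = μ · D_u · h_f · T_b · n_s · n_b = 0.5 × 1.13 × 1.0 × 142 × 1 × 5 = 401.1 kN.
Design strength φR_n = 0.7 × 401.1 = 281 kN.

281 kN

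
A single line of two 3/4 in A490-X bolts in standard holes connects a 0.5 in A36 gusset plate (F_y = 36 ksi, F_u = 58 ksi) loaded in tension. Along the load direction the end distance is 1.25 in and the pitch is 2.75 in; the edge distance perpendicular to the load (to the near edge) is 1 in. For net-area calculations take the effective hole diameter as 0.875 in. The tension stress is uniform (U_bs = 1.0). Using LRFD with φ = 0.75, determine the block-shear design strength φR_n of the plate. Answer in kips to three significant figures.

44.6 kips

Shear plane L_v = 1.25 + 1·2.75 = 4 in; A_gv = 4 × 0.5 = 2 in².
A_nv = (4 − 1.5·0.875) × 0.5 = 1.344 in².
A_nt = (1 − 0.5·0.875) × 0.5 = 0.2812 in².
0.6 F_u A_nv = 46.76 kips; 0.6 F_y A_gv = 43.2 kips → shear yielding governs the shear term.
R_n = 43.2 + 1.0 × 58 × 0.2812 = 59.51 kips.
Design strength φR_n = 0.75 × 59.51 = 44.6 kips.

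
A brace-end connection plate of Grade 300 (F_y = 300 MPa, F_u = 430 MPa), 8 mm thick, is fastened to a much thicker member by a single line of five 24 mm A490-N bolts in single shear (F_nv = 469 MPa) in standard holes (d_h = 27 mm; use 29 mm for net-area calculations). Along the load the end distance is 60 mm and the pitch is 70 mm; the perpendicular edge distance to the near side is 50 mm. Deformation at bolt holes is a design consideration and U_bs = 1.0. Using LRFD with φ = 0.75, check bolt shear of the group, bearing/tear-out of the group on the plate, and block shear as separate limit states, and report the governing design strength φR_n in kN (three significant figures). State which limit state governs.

Bolt shear: A_b = π·24²/4 = 452.4 mm²; R_n = 469 × 452.4 × 5 × 1 / 1000 = 1061 kN → 0.75 × 1061 = 796 kN.
Bearing: edge l_c = 46.5, r_n = 192 kN; interior l_c = 43, r_n = 177.5 kN; R_n = 192 + 4·177.5 = 902 kN → 676 kN.
Block shear: A_gv = 2720, A_nv = 1676, A_nt = 284 mm²; R_n = min(0.6F_uA_nv, 0.6F_yA_gv) + U_bs·F_u·A_nt = 554.5 kN → 416 kN.
Block shear governs: 416 kN.

416 kN (block shear governs)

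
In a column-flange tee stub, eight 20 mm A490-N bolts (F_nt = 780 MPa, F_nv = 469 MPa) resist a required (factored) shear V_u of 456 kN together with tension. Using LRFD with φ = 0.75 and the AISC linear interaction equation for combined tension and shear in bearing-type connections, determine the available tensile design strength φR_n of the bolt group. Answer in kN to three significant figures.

1150 kN

A_b = π·20²/4 = 314.2 mm²; f_rv = 456 × 1000 / (8 × 314.2) = 181.4 MPa.
F'_nt = 1.3 F_nt − (F_nt / φF_nv) f_rv = 1.3·780 − (780/(0.75·469))·181.4 = 611.7 MPa, capped at F_nt → F'_nt = 611.7 MPa.
R_n = F'_nt · A_b · n = 611.7 × 314.2 × 8 / 1000 = 1537 kN.
Design strength φR_n = 0.75 × 1537 = 1150 kN.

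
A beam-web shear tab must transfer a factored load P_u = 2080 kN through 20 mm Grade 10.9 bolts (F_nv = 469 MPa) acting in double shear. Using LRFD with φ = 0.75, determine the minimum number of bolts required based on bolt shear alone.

A_b = π·20²/4 = 314.2 mm².
Per-bolt design strength φR_n = 0.75 × 469 × 314.2 × 2 / 1000 = 221 kN.
n ≥ 2080 / 221 = 9.411 → use 10 bolts.

10 bolts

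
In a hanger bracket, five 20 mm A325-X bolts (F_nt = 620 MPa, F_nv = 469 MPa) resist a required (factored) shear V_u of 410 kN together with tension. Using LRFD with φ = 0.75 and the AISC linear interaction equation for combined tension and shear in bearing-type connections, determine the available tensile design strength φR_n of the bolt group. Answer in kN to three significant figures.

408 kN

A_b = π·20²/4 = 314.2 mm²; f_rv = 410 × 1000 / (5 × 314.2) = 261 MPa.
F'_nt = 1.3 F_nt − (F_nt / φF_nv) f_rv = 1.3·620 − (620/(0.75·469))·261 = 345.9 MPa, capped at F_nt → F'_nt = 345.9 MPa.
R_n = F'_nt · A_b · n = 345.9 × 314.2 × 5 / 1000 = 543.4 kN.
Design strength φR_n = 0.75 × 543.4 = 408 kN.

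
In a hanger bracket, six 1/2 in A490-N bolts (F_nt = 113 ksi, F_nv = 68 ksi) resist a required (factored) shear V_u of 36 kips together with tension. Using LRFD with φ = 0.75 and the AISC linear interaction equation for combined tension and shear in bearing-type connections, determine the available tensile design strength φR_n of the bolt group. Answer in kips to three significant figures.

A_b = π·0.5²/4 = 0.1963 in²; f_rv = 36 / (6 × 0.1963) = 30.56 ksi.
F'_nt = 1.3 F_nt − (F_nt / φF_nv) f_rv = 1.3·113 − (113/(0.75·68))·30.56 = 79.19 ksi, capped at F_nt → F'_nt = 79.19 ksi.
R_n = F'_nt · A_b · n = 79.19 × 0.1963 × 6 = 93.3 kips.
Design strength φR_n = 0.75 × 93.3 = 70 kips.

70 kips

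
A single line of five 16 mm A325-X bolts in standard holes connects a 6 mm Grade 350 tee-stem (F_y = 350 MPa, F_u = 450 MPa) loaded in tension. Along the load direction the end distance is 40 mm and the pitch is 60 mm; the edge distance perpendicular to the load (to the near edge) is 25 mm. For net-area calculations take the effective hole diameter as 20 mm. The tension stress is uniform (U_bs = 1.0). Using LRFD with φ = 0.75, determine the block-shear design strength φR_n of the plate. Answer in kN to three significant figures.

261 kN

Shear plane L_v = 40 + 4·60 = 280 mm; A_gv = 280 × 6 = 1680 mm².
A_nv = (280 − 4.5·20) × 6 = 1140 mm².
A_nt = (25 − 0.5·20) × 6 = 90 mm².
0.6 F_u A_nv = 307.8 kN; 0.6 F_y A_gv = 352.8 kN → shear rupture governs the shear term.
R_n = 307.8 + 1.0 × 450 × 90 / 1000 = 348.3 kN.
Design strength φR_n = 0.75 × 348.3 = 261 kN.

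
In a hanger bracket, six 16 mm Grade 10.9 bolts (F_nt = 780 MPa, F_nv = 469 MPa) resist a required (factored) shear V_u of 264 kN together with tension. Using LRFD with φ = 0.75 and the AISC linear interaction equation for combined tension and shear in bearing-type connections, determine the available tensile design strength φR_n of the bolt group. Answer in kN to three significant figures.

A_b = π·16²/4 = 201.1 mm²; f_rv = 264 × 1000 / (6 × 201.1) = 218.8 MPa.
F'_nt = 1.3 F_nt − (F_nt / φF_nv) f_rv = 1.3·780 − (780/(0.75·469))·218.8 = 528.7 MPa, capped at F_nt → F'_nt = 528.7 MPa.
R_n = F'_nt · A_b · n = 528.7 × 201.1 × 6 / 1000 = 637.8 kN.
Design strength φR_n = 0.75 × 637.8 = 478 kN.

478 kN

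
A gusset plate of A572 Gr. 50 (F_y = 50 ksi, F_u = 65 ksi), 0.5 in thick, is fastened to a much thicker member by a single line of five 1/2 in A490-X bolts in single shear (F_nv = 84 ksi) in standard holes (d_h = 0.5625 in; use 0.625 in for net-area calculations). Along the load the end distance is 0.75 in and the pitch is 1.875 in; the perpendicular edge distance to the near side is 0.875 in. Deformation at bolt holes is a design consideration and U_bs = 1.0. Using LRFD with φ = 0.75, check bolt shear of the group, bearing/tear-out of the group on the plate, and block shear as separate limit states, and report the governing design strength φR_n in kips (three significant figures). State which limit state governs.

61.9 kips (bolt shear governs)

Bolt shear: A_b = π·0.5²/4 = 0.1963 in²; R_n = 84 × 0.1963 × 5 × 1 = 82.47 kips → 0.75 × 82.47 = 61.9 kips.
Bearing: edge l_c = 0.4688, r_n = 18.28 kips; interior l_c = 1.312, r_n = 39 kips; R_n = 18.28 + 4·39 = 174.3 kips → 131 kips.
Block shear: A_gv = 4.125, A_nv = 2.719, A_nt = 0.2812 in²; R_n = min(0.6F_uA_nv, 0.6F_yA_gv) + U_bs·F_u·A_nt = 124.3 kips → 93.2 kips.
Bolt shear governs: 61.9 kips.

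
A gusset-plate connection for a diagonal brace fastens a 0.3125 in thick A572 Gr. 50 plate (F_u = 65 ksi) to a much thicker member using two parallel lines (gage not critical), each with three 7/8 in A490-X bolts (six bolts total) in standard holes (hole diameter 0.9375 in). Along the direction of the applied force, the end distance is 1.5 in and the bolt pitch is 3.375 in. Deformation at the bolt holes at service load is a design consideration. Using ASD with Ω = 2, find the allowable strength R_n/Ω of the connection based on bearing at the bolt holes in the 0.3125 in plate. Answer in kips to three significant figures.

Per bolt r_n = 1.2 l_c t F_u ≤ 2.4 d t F_u; upper limit = 2.4 × 0.875 × 0.3125 × 65 = 42.66 kips.
Edge bolt: l_c = 1.5 − 0.9375/2 = 1.031 in → 1.2 × 1.031 × 0.3125 × 65 = 25.14 → r_n = 25.14 kips.
Interior bolts: l_c = 3.375 − 0.9375 = 2.438 in → 1.2 × 2.438 × 0.3125 × 65 = 59.41 → r_n = 42.66 kips.
R_n = 2 × 25.14 + 4 × 42.66 = 220.9 kips.
Allowable strength R_n/Ω = 220.9 / 2 = 110 kips.

110 kips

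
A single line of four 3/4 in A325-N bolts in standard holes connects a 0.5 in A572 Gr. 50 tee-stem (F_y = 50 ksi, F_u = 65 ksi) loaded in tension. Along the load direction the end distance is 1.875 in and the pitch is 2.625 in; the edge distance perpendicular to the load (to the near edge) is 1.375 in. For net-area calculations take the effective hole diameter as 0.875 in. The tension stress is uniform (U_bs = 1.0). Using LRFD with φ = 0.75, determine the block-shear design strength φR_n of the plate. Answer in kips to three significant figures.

Shear plane L_v = 1.875 + 3·2.625 = 9.75 in; A_gv = 9.75 × 0.5 = 4.875 in².
A_nv = (9.75 − 3.5·0.875) × 0.5 = 3.344 in².
A_nt = (1.375 − 0.5·0.875) × 0.5 = 0.4688 in².
0.6 F_u A_nv = 130.4 kips; 0.6 F_y A_gv = 146.2 kips → shear rupture governs the shear term.
R_n = 130.4 + 1.0 × 65 × 0.4688 = 160.9 kips.
Design strength φR_n = 0.75 × 160.9 = 121 kips.

121 kips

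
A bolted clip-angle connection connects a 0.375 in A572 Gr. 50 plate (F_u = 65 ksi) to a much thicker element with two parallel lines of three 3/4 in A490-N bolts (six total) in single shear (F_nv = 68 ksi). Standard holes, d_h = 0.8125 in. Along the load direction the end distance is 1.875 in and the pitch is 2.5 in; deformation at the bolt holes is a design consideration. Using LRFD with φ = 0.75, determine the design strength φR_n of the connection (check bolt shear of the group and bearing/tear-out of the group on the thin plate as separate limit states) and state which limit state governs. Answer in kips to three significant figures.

Bolt shear: A_b = π·0.75²/4 = 0.4418 in²; R_n = 68 × 0.4418 × 6 × 1 = 180.2 kips → 0.75 × 180.2 = 135 kips.
Bearing (1.2 l_c t F_u ≤ 2.4 d t F_u): upper limit = 2.4·0.75·0.375·65 = 43.87 kips.
  Edge l_c = 1.875 − 0.8125/2 = 1.469 → r_n = 42.96 kips; interior l_c = 2.5 − 0.8125 = 1.688 → r_n = 43.87 kips.
  R_n,bearing = 2·42.96 + 4·43.87 = 261.4 kips → 0.75 × 261.4 = 196 kips.
Bolt shear governs: 135 kips.

135 kips (bolt shear governs)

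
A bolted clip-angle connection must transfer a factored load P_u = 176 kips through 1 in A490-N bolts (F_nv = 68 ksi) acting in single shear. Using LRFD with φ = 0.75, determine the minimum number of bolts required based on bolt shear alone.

A_b = π·1²/4 = 0.7854 in².
Per-bolt design strength φR_n = 0.75 × 68 × 0.7854 × 1 = 40.06 kips.
n ≥ 176 / 40.06 = 4.394 → use 5 bolts.

5 bolts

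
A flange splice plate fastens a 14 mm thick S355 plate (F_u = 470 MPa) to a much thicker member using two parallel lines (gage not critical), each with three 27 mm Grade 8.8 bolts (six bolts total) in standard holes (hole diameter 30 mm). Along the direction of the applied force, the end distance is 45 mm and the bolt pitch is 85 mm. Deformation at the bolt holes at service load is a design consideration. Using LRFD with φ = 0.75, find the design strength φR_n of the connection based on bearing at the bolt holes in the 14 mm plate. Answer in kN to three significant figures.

Per bolt r_n = 1.2 l_c t F_u ≤ 2.4 d t F_u; upper limit = 2.4 × 27 × 14 × 470 / 1000 = 426.4 kN.
Edge bolt: l_c = 45 − 30/2 = 30 mm → 1.2 × 30 × 14 × 470 / 1000 = 236.9 → r_n = 236.9 kN.
Interior bolts: l_c = 85 − 30 = 55 mm → 1.2 × 55 × 14 × 470 / 1000 = 434.3 → r_n = 426.4 kN.
R_n = 2 × 236.9 + 4 × 426.4 = 2179 kN.
Design strength φR_n = 0.75 × 2179 = 1630 kN.

1630 kN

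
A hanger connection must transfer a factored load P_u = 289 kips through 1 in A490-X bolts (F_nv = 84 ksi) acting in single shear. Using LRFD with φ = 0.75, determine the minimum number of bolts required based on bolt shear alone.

A_b = π·1²/4 = 0.7854 in².
Per-bolt design strength φR_n = 0.75 × 84 × 0.7854 × 1 = 49.48 kips.
n ≥ 289 / 49.48 = 5.841 → use 6 bolts.

6 bolts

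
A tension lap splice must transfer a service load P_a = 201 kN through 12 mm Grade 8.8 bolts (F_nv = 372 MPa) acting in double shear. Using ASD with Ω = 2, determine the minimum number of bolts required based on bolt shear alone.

5 bolts

A_b = π·12²/4 = 113.1 mm².
Per-bolt allowable strength R_n/Ω = 372 × 113.1 × 2 / 1000 / 2 = 42.07 kN.
n ≥ 201 / 42.07 = 4.778 → use 5 bolts.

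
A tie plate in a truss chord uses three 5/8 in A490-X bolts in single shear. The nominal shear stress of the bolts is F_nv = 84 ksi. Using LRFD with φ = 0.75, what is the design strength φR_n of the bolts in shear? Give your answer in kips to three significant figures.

A_b = π × 0.625² / 4 = 0.3068 in².
R_n = F_nv · A_b · n · n_s = 84 × 0.3068 × 3 × 1 = 77.31 kips.
Design strength φR_n = 0.75 × 77.31 = 58 kips.

58 kips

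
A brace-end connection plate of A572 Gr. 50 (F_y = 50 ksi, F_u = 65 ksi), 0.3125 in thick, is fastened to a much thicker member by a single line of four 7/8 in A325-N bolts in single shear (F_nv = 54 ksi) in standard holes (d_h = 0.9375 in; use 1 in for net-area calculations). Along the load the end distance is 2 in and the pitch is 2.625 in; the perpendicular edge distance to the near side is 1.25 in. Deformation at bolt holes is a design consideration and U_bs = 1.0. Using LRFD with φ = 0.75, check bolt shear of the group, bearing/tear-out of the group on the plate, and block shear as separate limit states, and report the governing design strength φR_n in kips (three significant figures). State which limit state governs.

Bolt shear: A_b = π·0.875²/4 = 0.6013 in²; R_n = 54 × 0.6013 × 4 × 1 = 129.9 kips → 0.75 × 129.9 = 97.4 kips.
Bearing: edge l_c = 1.531, r_n = 37.32 kips; interior l_c = 1.688, r_n = 41.13 kips; R_n = 37.32 + 3·41.13 = 160.7 kips → 121 kips.
Block shear: A_gv = 3.086, A_nv = 1.992, A_nt = 0.2344 in²; R_n = min(0.6F_uA_nv, 0.6F_yA_gv) + U_bs·F_u·A_nt = 92.93 kips → 69.7 kips.
Block shear governs: 69.7 kips.

69.7 kips (block shear governs)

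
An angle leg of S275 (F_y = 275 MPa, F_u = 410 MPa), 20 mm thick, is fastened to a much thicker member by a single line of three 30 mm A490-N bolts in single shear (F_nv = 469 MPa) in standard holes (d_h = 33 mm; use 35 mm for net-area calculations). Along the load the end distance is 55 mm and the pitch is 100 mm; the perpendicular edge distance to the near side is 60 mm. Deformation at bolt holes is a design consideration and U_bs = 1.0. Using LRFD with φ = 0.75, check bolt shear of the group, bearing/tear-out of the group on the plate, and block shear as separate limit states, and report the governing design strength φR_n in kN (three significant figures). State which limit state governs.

Bolt shear: A_b = π·30²/4 = 706.9 mm²; R_n = 469 × 706.9 × 3 × 1 / 1000 = 994.5 kN → 0.75 × 994.5 = 746 kN.
Bearing: edge l_c = 38.5, r_n = 378.8 kN; interior l_c = 67, r_n = 590.4 kN; R_n = 378.8 + 2·590.4 = 1560 kN → 1170 kN.
Block shear: A_gv = 5100, A_nv = 3350, A_nt = 850 mm²; R_n = min(0.6F_uA_nv, 0.6F_yA_gv) + U_bs·F_u·A_nt = 1173 kN → 879 kN.
Bolt shear governs: 746 kN.

746 kN (bolt shear governs)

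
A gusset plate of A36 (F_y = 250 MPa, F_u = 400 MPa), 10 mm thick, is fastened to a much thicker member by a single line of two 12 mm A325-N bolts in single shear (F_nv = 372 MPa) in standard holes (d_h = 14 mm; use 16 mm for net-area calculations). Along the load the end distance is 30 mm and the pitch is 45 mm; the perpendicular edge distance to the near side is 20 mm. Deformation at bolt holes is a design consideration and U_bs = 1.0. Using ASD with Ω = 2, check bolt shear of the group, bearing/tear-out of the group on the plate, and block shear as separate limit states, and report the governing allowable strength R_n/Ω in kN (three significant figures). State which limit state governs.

Bolt shear: A_b = π·12²/4 = 113.1 mm²; R_n = 372 × 113.1 × 2 × 1 / 1000 = 84.14 kN → 84.14 / 2 = 42.1 kN.
Bearing: edge l_c = 23, r_n = 110.4 kN; interior l_c = 31, r_n = 115.2 kN; R_n = 110.4 + 1·115.2 = 225.6 kN → 113 kN.
Block shear: A_gv = 750, A_nv = 510, A_nt = 120 mm²; R_n = min(0.6F_uA_nv, 0.6F_yA_gv) + U_bs·F_u·A_nt = 160.5 kN → 80.2 kN.
Bolt shear governs: 42.1 kN.

42.1 kN (bolt shear governs)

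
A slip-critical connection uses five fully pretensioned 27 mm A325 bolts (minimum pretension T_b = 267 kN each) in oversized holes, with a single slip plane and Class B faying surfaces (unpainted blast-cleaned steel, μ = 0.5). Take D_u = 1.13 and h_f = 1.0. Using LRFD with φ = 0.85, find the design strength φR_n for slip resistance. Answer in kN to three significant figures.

R_n = μ · D_u · h_f · T_b · n_s · n_b = 0.5 × 1.13 × 1.0 × 267 × 1 × 5 = 754.3 kN.
Design strength φR_n = 0.85 × 754.3 = 641 kN.

641 kN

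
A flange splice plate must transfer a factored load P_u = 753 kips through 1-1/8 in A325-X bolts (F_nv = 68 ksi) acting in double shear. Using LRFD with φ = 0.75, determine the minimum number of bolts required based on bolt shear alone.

8 bolts

A_b = π·1.125²/4 = 0.994 in².
Per-bolt design strength φR_n = 0.75 × 68 × 0.994 × 2 = 101.4 kips.
n ≥ 753 / 101.4 = 7.427 → use 8 bolts.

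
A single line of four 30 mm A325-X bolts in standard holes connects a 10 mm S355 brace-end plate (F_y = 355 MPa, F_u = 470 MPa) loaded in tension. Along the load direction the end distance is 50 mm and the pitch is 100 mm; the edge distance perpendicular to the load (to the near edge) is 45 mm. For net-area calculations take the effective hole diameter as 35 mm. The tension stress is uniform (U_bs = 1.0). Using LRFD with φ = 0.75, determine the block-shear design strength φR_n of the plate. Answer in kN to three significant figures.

Shear plane L_v = 50 + 3·100 = 350 mm; A_gv = 350 × 10 = 3500 mm².
A_nv = (350 − 3.5·35) × 10 = 2275 mm².
A_nt = (45 − 0.5·35) × 10 = 275 mm².
0.6 F_u A_nv = 641.6 kN; 0.6 F_y A_gv = 745.5 kN → shear rupture governs the shear term.
R_n = 641.6 + 1.0 × 470 × 275 / 1000 = 770.8 kN.
Design strength φR_n = 0.75 × 770.8 = 578 kN.

578 kN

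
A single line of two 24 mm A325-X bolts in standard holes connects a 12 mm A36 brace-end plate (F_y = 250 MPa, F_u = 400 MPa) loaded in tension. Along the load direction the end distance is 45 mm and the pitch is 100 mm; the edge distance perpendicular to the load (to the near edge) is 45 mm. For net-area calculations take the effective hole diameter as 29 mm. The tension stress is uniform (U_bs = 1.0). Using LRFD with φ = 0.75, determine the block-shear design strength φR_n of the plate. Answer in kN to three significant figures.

Shear plane L_v = 45 + 1·100 = 145 mm; A_gv = 145 × 12 = 1740 mm².
A_nv = (145 − 1.5·29) × 12 = 1218 mm².
A_nt = (45 − 0.5·29) × 12 = 366 mm².
0.6 F_u A_nv = 292.3 kN; 0.6 F_y A_gv = 261 kN → shear yielding governs the shear term.
R_n = 261 + 1.0 × 400 × 366 / 1000 = 407.4 kN.
Design strength φR_n = 0.75 × 407.4 = 306 kN.

306 kN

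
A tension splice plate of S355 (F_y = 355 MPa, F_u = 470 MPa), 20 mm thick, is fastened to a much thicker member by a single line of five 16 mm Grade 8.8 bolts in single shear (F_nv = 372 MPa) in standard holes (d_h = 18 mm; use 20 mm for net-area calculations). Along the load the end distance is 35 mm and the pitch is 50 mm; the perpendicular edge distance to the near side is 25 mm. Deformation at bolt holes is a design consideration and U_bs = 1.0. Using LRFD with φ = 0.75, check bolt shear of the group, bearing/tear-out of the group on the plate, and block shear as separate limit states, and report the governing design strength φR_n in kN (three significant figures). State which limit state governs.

280 kN (bolt shear governs)

Bolt shear: A_b = π·16²/4 = 201.1 mm²; R_n = 372 × 201.1 × 5 × 1 / 1000 = 374 kN → 0.75 × 374 = 280 kN.
Bearing: edge l_c = 26, r_n = 293.3 kN; interior l_c = 32, r_n = 361 kN; R_n = 293.3 + 4·361 = 1737 kN → 1300 kN.
Block shear: A_gv = 4700, A_nv = 2900, A_nt = 300 mm²; R_n = min(0.6F_uA_nv, 0.6F_yA_gv) + U_bs·F_u·A_nt = 958.8 kN → 719 kN.
Bolt shear governs: 280 kN.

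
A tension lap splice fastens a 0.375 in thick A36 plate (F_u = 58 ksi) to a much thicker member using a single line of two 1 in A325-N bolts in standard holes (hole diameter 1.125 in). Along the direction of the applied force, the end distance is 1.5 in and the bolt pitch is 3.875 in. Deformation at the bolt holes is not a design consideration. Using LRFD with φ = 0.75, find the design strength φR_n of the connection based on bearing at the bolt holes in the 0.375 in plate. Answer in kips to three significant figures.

Per bolt r_n = 1.5 l_c t F_u ≤ 3.0 d t F_u; upper limit = 3.0 × 1 × 0.375 × 58 = 65.25 kips.
Edge bolt: l_c = 1.5 − 1.125/2 = 0.9375 in → 1.5 × 0.9375 × 0.375 × 58 = 30.59 → r_n = 30.59 kips.
Interior bolts: l_c = 3.875 − 1.125 = 2.75 in → 1.5 × 2.75 × 0.375 × 58 = 89.72 → r_n = 65.25 kips.
R_n = 1 × 30.59 + 1 × 65.25 = 95.84 kips.
Design strength φR_n = 0.75 × 95.84 = 71.9 kips.

71.9 kips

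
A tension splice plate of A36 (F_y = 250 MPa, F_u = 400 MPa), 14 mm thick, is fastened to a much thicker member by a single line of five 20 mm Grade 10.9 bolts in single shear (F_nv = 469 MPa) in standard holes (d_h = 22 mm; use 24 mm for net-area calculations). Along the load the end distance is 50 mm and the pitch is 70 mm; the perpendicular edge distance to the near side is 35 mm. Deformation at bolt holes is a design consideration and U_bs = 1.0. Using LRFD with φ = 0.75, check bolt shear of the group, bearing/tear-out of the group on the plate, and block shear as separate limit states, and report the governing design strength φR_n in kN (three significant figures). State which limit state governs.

Bolt shear: A_b = π·20²/4 = 314.2 mm²; R_n = 469 × 314.2 × 5 × 1 / 1000 = 736.7 kN → 0.75 × 736.7 = 553 kN.
Bearing: edge l_c = 39, r_n = 262.1 kN; interior l_c = 48, r_n = 268.8 kN; R_n = 262.1 + 4·268.8 = 1337 kN → 1000 kN.
Block shear: A_gv = 4620, A_nv = 3108, A_nt = 322 mm²; R_n = min(0.6F_uA_nv, 0.6F_yA_gv) + U_bs·F_u·A_nt = 821.8 kN → 616 kN.
Bolt shear governs: 553 kN.

553 kN (bolt shear governs)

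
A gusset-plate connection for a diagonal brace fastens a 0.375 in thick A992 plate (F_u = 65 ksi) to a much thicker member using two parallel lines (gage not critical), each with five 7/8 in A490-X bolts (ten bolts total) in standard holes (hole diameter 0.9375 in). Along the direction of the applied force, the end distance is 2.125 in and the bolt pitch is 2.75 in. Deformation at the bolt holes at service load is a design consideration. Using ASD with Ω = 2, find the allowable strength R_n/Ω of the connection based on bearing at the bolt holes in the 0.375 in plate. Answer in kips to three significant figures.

Per bolt r_n = 1.2 l_c t F_u ≤ 2.4 d t F_u; upper limit = 2.4 × 0.875 × 0.375 × 65 = 51.19 kips.
Edge bolt: l_c = 2.125 − 0.9375/2 = 1.656 in → 1.2 × 1.656 × 0.375 × 65 = 48.45 → r_n = 48.45 kips.
Interior bolts: l_c = 2.75 − 0.9375 = 1.812 in → 1.2 × 1.812 × 0.375 × 65 = 53.02 → r_n = 51.19 kips.
R_n = 2 × 48.45 + 8 × 51.19 = 506.4 kips.
Allowable strength R_n/Ω = 506.4 / 2 = 253 kips.

253 kips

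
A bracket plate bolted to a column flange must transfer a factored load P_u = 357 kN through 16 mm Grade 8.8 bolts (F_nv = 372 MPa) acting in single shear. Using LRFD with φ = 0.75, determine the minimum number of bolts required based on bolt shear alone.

A_b = π·16²/4 = 201.1 mm².
Per-bolt design strength φR_n = 0.75 × 372 × 201.1 × 1 / 1000 = 56.1 kN.
n ≥ 357 / 56.1 = 6.364 → use 7 bolts.

7 bolts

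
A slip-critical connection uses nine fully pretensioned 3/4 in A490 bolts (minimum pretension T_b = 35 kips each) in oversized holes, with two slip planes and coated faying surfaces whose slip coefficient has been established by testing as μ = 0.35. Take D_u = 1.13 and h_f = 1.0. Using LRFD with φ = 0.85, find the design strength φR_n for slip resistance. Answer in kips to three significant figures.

212 kips

R_n = μ · D_u · h_f · T_b · n_s · n_b = 0.35 × 1.13 × 1.0 × 35 × 2 × 9 = 249.2 kips.
Design strength φR_n = 0.85 × 249.2 = 212 kips.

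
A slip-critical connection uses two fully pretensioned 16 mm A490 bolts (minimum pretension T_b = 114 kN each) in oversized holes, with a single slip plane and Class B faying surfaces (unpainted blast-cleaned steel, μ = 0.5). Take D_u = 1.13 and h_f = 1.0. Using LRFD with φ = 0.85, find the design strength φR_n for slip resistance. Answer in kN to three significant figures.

109 kN

R_n = μ · D_u · h_f · T_b · n_s · n_b = 0.5 × 1.13 × 1.0 × 114 × 1 × 2 = 128.8 kN.
Design strength φR_n = 0.85 × 128.8 = 109 kN.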